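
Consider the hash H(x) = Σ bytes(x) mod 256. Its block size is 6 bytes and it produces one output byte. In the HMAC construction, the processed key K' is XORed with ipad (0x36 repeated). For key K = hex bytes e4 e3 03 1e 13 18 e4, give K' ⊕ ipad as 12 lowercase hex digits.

c13636363636

Key hex bytes e4 e3 03 1e 13 18 e4 is 7 bytes > B = 6, so hash it first: H(key) = f7, then zero-pad to 6 bytes: K' = f7 00 00 00 00 00.
XOR each byte with 0x36: f7⊕36=c1, 00⊕36=36, 00⊕36=36, 00⊕36=36, 00⊕36=36, 00⊕36=36.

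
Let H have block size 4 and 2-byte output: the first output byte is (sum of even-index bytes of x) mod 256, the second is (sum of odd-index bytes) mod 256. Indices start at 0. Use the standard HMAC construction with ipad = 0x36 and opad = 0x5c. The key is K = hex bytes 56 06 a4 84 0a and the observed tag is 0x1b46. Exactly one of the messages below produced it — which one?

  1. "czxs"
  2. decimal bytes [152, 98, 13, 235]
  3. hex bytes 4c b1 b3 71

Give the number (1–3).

Key hex bytes 56 06 a4 84 0a is 5 bytes > B = 4, so hash it first: H(key) = 04 8a, then zero-pad to 4 bytes: K' = 04 8a 00 00.
K' ⊕ ipad = 32 bc 36 36; K' ⊕ opad = 58 d6 5c 5c.
m1: inner = H(32 bc 36 36 63 7a 78 73) = 43 df; tag = H(58 d6 5c 5c 43 df) = f711
m2: inner = H(32 bc 36 36 98 62 0d eb) = 0d 3f; tag = H(58 d6 5c 5c 0d 3f) = c171
m3: inner = H(32 bc 36 36 4c b1 b3 71) = 67 14; tag = H(58 d6 5c 5c 67 14) = 1b46 ← matches

3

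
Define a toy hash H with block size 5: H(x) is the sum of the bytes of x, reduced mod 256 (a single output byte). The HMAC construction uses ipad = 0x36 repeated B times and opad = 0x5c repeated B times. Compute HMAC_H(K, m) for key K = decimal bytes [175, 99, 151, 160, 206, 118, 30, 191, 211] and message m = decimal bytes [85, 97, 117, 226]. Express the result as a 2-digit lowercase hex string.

Key decimal bytes [175, 99, 151, 160, 206, 118, 30, 191, 211] = af 63 97 a0 ce 76 1e bf d3 is 9 bytes > B = 5, so hash it first: H(key) = 3d, then zero-pad to 5 bytes: K' = 3d 00 00 00 00.
K' ⊕ ipad = 0b 36 36 36 36.  K' ⊕ opad = 61 5c 5c 5c 5c.
Inner input = (K'⊕ipad) ∥ m = 0b 36 36 36 36 ∥ 55 61 75 e2.
Inner hash: sum = 11+54+54+54+54+85+97+117+226 = 752; mod 256 = 240 → f0.
Outer input = (K'⊕opad) ∥ inner = 61 5c 5c 5c 5c ∥ f0.
Outer hash (tag): sum = 97+92+92+92+92+240 = 705; mod 256 = 193 → c1.

c1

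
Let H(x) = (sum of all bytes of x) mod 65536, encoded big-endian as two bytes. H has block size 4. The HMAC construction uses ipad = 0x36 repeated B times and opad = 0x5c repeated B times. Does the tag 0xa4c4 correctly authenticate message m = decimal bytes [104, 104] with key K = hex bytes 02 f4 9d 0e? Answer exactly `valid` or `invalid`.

Key hex bytes 02 f4 9d 0e is exactly B = 4 bytes: K' = 02 f4 9d 0e.
K' ⊕ ipad = 34 c2 ab 38; K' ⊕ opad = 5e a8 c1 52.
Inner hash: sum = 52+194+171+56+104+104 = 681 → 02 a9.
Outer hash (recomputed tag): sum = 94+168+193+82+2+169 = 708 → 02 c4.
Recomputed tag = 02c4; claimed = a4c4 → mismatch.

invalid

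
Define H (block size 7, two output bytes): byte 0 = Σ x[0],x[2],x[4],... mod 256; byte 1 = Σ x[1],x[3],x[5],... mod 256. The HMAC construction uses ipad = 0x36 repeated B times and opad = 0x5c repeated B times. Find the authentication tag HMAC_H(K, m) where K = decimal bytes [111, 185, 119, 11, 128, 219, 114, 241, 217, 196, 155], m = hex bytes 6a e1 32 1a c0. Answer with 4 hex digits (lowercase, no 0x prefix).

Key decimal bytes [111, 185, 119, 11, 128, 219, 114, 241, 217, 196, 155] = 6f b9 77 0b 80 db 72 f1 d9 c4 9b is 11 bytes > B = 7, so hash it first: H(key) = 4c 54, then zero-pad to 7 bytes: K' = 4c 54 00 00 00 00 00.
K' ⊕ ipad = 7a 62 36 36 36 36 36.  K' ⊕ opad = 10 08 5c 5c 5c 5c 5c.
Inner input = (K'⊕ipad) ∥ m = 7a 62 36 36 36 36 36 ∥ 6a e1 32 1a c0.
Inner hash: even-index sum = 535 mod 256 = 23; odd-index sum = 554 mod 256 = 42 → 17 2a.
Outer input = (K'⊕opad) ∥ inner = 10 08 5c 5c 5c 5c 5c ∥ 17 2a.
Outer hash (tag): even-index sum = 334 mod 256 = 78; odd-index sum = 215 mod 256 = 215 → 4e d7.

4ed7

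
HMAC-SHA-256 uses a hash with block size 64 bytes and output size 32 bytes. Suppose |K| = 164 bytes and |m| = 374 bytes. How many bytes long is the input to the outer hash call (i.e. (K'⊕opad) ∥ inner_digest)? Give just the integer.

96

Key is 164 > 64 bytes, so it is hashed to 32 bytes then zero-padded to 64: |K'| = 64.
Outer input = (K'⊕opad) ∥ H(inner) → 64 + 32 = 96 bytes.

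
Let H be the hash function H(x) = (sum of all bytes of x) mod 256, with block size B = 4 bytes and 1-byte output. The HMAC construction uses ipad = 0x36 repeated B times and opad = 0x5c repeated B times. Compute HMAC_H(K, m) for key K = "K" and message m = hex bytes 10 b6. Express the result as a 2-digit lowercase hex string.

Key "K" = 4b is 1 byte ≤ B = 4; zero-pad to 4 bytes: K' = 4b 00 00 00.
K' ⊕ ipad = 7d 36 36 36.  K' ⊕ opad = 17 5c 5c 5c.
Inner input = (K'⊕ipad) ∥ m = 7d 36 36 36 ∥ 10 b6.
Inner hash: sum = 125+54+54+54+16+182 = 485; mod 256 = 229 → e5.
Outer input = (K'⊕opad) ∥ inner = 17 5c 5c 5c ∥ e5.
Outer hash (tag): sum = 23+92+92+92+229 = 528; mod 256 = 16 → 10.

10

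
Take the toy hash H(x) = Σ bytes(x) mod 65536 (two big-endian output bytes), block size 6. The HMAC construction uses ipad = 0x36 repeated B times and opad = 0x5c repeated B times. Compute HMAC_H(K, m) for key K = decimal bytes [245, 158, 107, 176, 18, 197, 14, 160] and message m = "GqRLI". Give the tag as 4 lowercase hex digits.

Key decimal bytes [245, 158, 107, 176, 18, 197, 14, 160] = f5 9e 6b b0 12 c5 0e a0 is 8 bytes > B = 6, so hash it first: H(key) = 04 33, then zero-pad to 6 bytes: K' = 04 33 00 00 00 00.
K' ⊕ ipad = 32 05 36 36 36 36.  K' ⊕ opad = 58 6f 5c 5c 5c 5c.
Inner input = (K'⊕ipad) ∥ m = 32 05 36 36 36 36 ∥ 47 71 52 4c 49.
Inner hash: sum = 50+5+54+54+54+54+71+113+82+76+73 = 686 → 02 ae.
Outer input = (K'⊕opad) ∥ inner = 58 6f 5c 5c 5c 5c ∥ 02 ae.
Outer hash (tag): sum = 88+111+92+92+92+92+2+174 = 743 → 02 e7.

02e7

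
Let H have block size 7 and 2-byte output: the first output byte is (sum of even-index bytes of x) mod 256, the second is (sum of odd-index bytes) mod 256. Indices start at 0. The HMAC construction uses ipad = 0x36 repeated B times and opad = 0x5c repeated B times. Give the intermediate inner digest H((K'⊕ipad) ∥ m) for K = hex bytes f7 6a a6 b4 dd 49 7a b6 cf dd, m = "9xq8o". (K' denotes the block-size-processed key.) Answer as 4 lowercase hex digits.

Key hex bytes f7 6a a6 b4 dd 49 7a b6 cf dd is 10 bytes > B = 7, so hash it first: H(key) = c3 fa, then zero-pad to 7 bytes: K' = c3 fa 00 00 00 00 00.
K' ⊕ ipad = f5 cc 36 36 36 36 36.
Inner input = f5 cc 36 36 36 36 36 ∥ 39 78 71 38 6f.
Inner hash: even-index sum = 583 mod 256 = 71; odd-index sum = 593 mod 256 = 81 → 47 51.

4751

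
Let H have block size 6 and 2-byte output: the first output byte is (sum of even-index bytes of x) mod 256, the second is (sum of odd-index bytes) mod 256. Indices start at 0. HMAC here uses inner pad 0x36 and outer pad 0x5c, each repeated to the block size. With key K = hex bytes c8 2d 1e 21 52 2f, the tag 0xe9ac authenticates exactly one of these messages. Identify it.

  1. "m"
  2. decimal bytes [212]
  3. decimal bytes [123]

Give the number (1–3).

Key hex bytes c8 2d 1e 21 52 2f is exactly B = 6 bytes: K' = c8 2d 1e 21 52 2f.
K' ⊕ ipad = fe 1b 28 17 64 19; K' ⊕ opad = 94 71 42 7d 0e 73.
m1: inner = H(fe 1b 28 17 64 19 6d) = f7 4b; tag = H(94 71 42 7d 0e 73 f7 4b) = dbac
m2: inner = H(fe 1b 28 17 64 19 d4) = 5e 4b; tag = H(94 71 42 7d 0e 73 5e 4b) = 42ac
m3: inner = H(fe 1b 28 17 64 19 7b) = 05 4b; tag = H(94 71 42 7d 0e 73 05 4b) = e9ac ← matches

3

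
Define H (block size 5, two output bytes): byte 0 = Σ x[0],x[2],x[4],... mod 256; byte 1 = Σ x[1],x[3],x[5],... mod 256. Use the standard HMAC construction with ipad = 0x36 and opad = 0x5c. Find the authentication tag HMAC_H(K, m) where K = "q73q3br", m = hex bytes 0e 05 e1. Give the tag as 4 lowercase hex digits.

Key "q73q3br" = 71 37 33 71 33 62 72 is 7 bytes > B = 5, so hash it first: H(key) = 49 0a, then zero-pad to 5 bytes: K' = 49 0a 00 00 00.
K' ⊕ ipad = 7f 3c 36 36 36.  K' ⊕ opad = 15 56 5c 5c 5c.
Inner input = (K'⊕ipad) ∥ m = 7f 3c 36 36 36 ∥ 0e 05 e1.
Inner hash: even-index sum = 240 mod 256 = 240; odd-index sum = 353 mod 256 = 97 → f0 61.
Outer input = (K'⊕opad) ∥ inner = 15 56 5c 5c 5c ∥ f0 61.
Outer hash (tag): even-index sum = 302 mod 256 = 46; odd-index sum = 418 mod 256 = 162 → 2e a2.

2ea2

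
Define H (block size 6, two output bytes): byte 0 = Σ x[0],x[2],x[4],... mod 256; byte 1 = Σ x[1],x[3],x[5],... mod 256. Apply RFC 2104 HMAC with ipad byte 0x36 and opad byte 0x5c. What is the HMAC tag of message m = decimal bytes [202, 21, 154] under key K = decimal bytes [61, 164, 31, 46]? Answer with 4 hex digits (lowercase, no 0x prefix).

cebb

Key decimal bytes [61, 164, 31, 46] = 3d a4 1f 2e is 4 bytes ≤ B = 6; zero-pad to 6 bytes: K' = 3d a4 1f 2e 00 00.
K' ⊕ ipad = 0b 92 29 18 36 36.  K' ⊕ opad = 61 f8 43 72 5c 5c.
Inner input = (K'⊕ipad) ∥ m = 0b 92 29 18 36 36 ∥ ca 15 9a.
Inner hash: even-index sum = 462 mod 256 = 206; odd-index sum = 245 mod 256 = 245 → ce f5.
Outer input = (K'⊕opad) ∥ inner = 61 f8 43 72 5c 5c ∥ ce f5.
Outer hash (tag): even-index sum = 462 mod 256 = 206; odd-index sum = 699 mod 256 = 187 → ce bb.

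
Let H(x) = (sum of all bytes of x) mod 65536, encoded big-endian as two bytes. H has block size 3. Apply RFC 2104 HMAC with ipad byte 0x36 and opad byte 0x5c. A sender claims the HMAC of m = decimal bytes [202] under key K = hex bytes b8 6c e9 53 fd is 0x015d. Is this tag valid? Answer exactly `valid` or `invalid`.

Key hex bytes b8 6c e9 53 fd is 5 bytes > B = 3, so hash it first: H(key) = 03 5d, then zero-pad to 3 bytes: K' = 03 5d 00.
K' ⊕ ipad = 35 6b 36; K' ⊕ opad = 5f 01 5c.
Inner hash: sum = 53+107+54+202 = 416 → 01 a0.
Outer hash (recomputed tag): sum = 95+1+92+1+160 = 349 → 01 5d.
Recomputed tag = 015d; claimed = 015d → match.

valid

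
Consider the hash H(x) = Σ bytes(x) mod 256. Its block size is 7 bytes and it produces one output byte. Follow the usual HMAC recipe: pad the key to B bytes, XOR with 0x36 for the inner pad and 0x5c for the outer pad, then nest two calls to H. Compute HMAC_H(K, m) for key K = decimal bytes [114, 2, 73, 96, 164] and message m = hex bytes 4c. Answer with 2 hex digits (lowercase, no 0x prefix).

24

Key decimal bytes [114, 2, 73, 96, 164] = 72 02 49 60 a4 is 5 bytes ≤ B = 7; zero-pad to 7 bytes: K' = 72 02 49 60 a4 00 00.
K' ⊕ ipad = 44 34 7f 56 92 36 36.  K' ⊕ opad = 2e 5e 15 3c f8 5c 5c.
Inner input = (K'⊕ipad) ∥ m = 44 34 7f 56 92 36 36 ∥ 4c.
Inner hash: sum = 68+52+127+86+146+54+54+76 = 663; mod 256 = 151 → 97.
Outer input = (K'⊕opad) ∥ inner = 2e 5e 15 3c f8 5c 5c ∥ 97.
Outer hash (tag): sum = 46+94+21+60+248+92+92+151 = 804; mod 256 = 36 → 24.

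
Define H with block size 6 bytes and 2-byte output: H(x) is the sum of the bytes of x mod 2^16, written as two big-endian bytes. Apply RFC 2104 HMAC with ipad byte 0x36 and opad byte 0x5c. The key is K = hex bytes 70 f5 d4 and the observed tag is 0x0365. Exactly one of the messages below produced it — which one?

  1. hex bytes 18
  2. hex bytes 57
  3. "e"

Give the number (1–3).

Key hex bytes 70 f5 d4 is 3 bytes ≤ B = 6; zero-pad to 6 bytes: K' = 70 f5 d4 00 00 00.
K' ⊕ ipad = 46 c3 e2 36 36 36; K' ⊕ opad = 2c a9 88 5c 5c 5c.
m1: inner = H(46 c3 e2 36 36 36 18) = 02 a5; tag = H(2c a9 88 5c 5c 5c 02 a5) = 0318
m2: inner = H(46 c3 e2 36 36 36 57) = 02 e4; tag = H(2c a9 88 5c 5c 5c 02 e4) = 0357
m3: inner = H(46 c3 e2 36 36 36 65) = 02 f2; tag = H(2c a9 88 5c 5c 5c 02 f2) = 0365 ← matches

3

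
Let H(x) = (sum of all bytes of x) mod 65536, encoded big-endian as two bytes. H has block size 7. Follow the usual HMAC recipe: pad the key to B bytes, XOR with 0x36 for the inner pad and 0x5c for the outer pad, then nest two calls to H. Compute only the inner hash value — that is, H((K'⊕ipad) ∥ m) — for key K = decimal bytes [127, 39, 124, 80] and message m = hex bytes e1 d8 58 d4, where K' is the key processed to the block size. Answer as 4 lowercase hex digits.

0491

Key decimal bytes [127, 39, 124, 80] = 7f 27 7c 50 is 4 bytes ≤ B = 7; zero-pad to 7 bytes: K' = 7f 27 7c 50 00 00 00.
K' ⊕ ipad = 49 11 4a 66 36 36 36.
Inner input = 49 11 4a 66 36 36 36 ∥ e1 d8 58 d4.
Inner hash: sum = 73+17+74+102+54+54+54+225+216+88+212 = 1169 → 04 91.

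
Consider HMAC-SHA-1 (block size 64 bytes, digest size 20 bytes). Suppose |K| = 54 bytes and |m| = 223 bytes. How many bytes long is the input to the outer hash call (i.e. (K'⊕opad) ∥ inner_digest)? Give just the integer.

Key is 54 ≤ 64 bytes, zero-padded: |K'| = 64.
Outer input = (K'⊕opad) ∥ H(inner) → 64 + 20 = 84 bytes.

84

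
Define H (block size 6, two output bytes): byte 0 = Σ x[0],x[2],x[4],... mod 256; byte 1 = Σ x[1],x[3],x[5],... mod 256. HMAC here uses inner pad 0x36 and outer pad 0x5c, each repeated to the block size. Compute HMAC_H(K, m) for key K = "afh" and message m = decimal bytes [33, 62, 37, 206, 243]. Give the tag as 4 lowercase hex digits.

f1ba

Key "afh" = 61 66 68 is 3 bytes ≤ B = 6; zero-pad to 6 bytes: K' = 61 66 68 00 00 00.
K' ⊕ ipad = 57 50 5e 36 36 36.  K' ⊕ opad = 3d 3a 34 5c 5c 5c.
Inner input = (K'⊕ipad) ∥ m = 57 50 5e 36 36 36 ∥ 21 3e 25 ce f3.
Inner hash: even-index sum = 548 mod 256 = 36; odd-index sum = 456 mod 256 = 200 → 24 c8.
Outer input = (K'⊕opad) ∥ inner = 3d 3a 34 5c 5c 5c ∥ 24 c8.
Outer hash (tag): even-index sum = 241 mod 256 = 241; odd-index sum = 442 mod 256 = 186 → f1 ba.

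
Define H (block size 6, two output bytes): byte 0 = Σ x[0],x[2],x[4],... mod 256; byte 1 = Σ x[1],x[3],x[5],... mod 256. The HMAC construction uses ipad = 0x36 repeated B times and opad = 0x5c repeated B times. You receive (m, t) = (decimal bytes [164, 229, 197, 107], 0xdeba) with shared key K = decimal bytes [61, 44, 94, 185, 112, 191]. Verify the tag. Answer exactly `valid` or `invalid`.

invalid

Key decimal bytes [61, 44, 94, 185, 112, 191] = 3d 2c 5e b9 70 bf is exactly B = 6 bytes: K' = 3d 2c 5e b9 70 bf.
K' ⊕ ipad = 0b 1a 68 8f 46 89; K' ⊕ opad = 61 70 02 e5 2c e3.
Inner hash: even-index sum = 546 mod 256 = 34; odd-index sum = 642 mod 256 = 130 → 22 82.
Outer hash (recomputed tag): even-index sum = 177 mod 256 = 177; odd-index sum = 698 mod 256 = 186 → b1 ba.
Recomputed tag = b1ba; claimed = deba → mismatch.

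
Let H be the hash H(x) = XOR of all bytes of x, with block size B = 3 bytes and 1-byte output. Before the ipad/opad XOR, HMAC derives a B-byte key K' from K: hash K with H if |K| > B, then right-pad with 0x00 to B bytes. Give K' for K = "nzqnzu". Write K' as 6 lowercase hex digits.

040000

|K| = 6 > B = 3, so first hash the key.
H(K): XOR 6e⊕7a⊕71⊕6e⊕7a⊕75 = 04.
Zero-pad H(K) = 04 to 3 bytes: K' = 04 00 00.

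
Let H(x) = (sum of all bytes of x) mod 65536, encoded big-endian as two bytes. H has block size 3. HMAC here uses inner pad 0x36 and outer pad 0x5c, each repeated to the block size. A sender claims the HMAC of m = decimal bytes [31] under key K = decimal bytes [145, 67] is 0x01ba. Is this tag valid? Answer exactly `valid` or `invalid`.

valid

Key decimal bytes [145, 67] = 91 43 is 2 bytes ≤ B = 3; zero-pad to 3 bytes: K' = 91 43 00.
K' ⊕ ipad = a7 75 36; K' ⊕ opad = cd 1f 5c.
Inner hash: sum = 167+117+54+31 = 369 → 01 71.
Outer hash (recomputed tag): sum = 205+31+92+1+113 = 442 → 01 ba.
Recomputed tag = 01ba; claimed = 01ba → match.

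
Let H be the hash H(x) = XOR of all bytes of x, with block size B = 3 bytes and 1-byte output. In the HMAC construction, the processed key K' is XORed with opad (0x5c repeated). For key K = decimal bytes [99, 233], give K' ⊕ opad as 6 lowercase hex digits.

3fb55c

Key decimal bytes [99, 233] = 63 e9 is 2 bytes ≤ B = 3; zero-pad to 3 bytes: K' = 63 e9 00.
XOR each byte with 0x5c: 63⊕5c=3f, e9⊕5c=b5, 00⊕5c=5c.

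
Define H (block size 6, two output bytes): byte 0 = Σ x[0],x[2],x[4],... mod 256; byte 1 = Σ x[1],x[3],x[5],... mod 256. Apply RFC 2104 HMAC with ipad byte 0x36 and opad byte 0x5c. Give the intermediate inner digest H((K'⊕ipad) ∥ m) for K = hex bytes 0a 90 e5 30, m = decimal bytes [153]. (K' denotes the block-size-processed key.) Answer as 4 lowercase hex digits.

dee2

Key hex bytes 0a 90 e5 30 is 4 bytes ≤ B = 6; zero-pad to 6 bytes: K' = 0a 90 e5 30 00 00.
K' ⊕ ipad = 3c a6 d3 06 36 36.
Inner input = 3c a6 d3 06 36 36 ∥ 99.
Inner hash: even-index sum = 478 mod 256 = 222; odd-index sum = 226 mod 256 = 226 → de e2.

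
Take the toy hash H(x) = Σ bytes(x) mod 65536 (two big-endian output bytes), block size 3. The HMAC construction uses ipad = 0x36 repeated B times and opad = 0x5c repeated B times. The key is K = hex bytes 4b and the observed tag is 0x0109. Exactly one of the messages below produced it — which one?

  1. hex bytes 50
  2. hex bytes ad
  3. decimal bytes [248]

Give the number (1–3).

1

Key hex bytes 4b is 1 byte ≤ B = 3; zero-pad to 3 bytes: K' = 4b 00 00.
K' ⊕ ipad = 7d 36 36; K' ⊕ opad = 17 5c 5c.
m1: inner = H(7d 36 36 50) = 01 39; tag = H(17 5c 5c 01 39) = 0109 ← matches
m2: inner = H(7d 36 36 ad) = 01 96; tag = H(17 5c 5c 01 96) = 0166
m3: inner = H(7d 36 36 f8) = 01 e1; tag = H(17 5c 5c 01 e1) = 01b1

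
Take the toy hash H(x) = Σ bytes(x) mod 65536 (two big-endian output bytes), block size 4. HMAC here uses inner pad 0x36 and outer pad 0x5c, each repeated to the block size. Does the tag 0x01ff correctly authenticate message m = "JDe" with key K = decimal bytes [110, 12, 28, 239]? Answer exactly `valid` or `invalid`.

Key decimal bytes [110, 12, 28, 239] = 6e 0c 1c ef is exactly B = 4 bytes: K' = 6e 0c 1c ef.
K' ⊕ ipad = 58 3a 2a d9; K' ⊕ opad = 32 50 40 b3.
Inner hash: sum = 88+58+42+217+74+68+101 = 648 → 02 88.
Outer hash (recomputed tag): sum = 50+80+64+179+2+136 = 511 → 01 ff.
Recomputed tag = 01ff; claimed = 01ff → match.

valid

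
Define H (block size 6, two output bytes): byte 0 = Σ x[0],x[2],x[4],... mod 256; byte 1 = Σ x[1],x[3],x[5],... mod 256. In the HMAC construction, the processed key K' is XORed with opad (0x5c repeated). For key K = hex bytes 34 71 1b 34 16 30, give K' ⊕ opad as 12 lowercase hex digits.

682d47684a6c

Key hex bytes 34 71 1b 34 16 30 is exactly B = 6 bytes: K' = 34 71 1b 34 16 30.
XOR each byte with 0x5c: 34⊕5c=68, 71⊕5c=2d, 1b⊕5c=47, 34⊕5c=68, 16⊕5c=4a, 30⊕5c=6c.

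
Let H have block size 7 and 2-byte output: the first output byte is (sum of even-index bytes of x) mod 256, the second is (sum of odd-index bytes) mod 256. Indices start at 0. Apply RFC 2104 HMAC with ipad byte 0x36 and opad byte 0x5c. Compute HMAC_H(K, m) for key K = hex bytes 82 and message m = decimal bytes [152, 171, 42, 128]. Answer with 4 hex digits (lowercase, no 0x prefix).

Key hex bytes 82 is 1 byte ≤ B = 7; zero-pad to 7 bytes: K' = 82 00 00 00 00 00 00.
K' ⊕ ipad = b4 36 36 36 36 36 36.  K' ⊕ opad = de 5c 5c 5c 5c 5c 5c.
Inner input = (K'⊕ipad) ∥ m = b4 36 36 36 36 36 36 ∥ 98 ab 2a 80.
Inner hash: even-index sum = 641 mod 256 = 129; odd-index sum = 356 mod 256 = 100 → 81 64.
Outer input = (K'⊕opad) ∥ inner = de 5c 5c 5c 5c 5c 5c ∥ 81 64.
Outer hash (tag): even-index sum = 598 mod 256 = 86; odd-index sum = 405 mod 256 = 149 → 56 95.

5695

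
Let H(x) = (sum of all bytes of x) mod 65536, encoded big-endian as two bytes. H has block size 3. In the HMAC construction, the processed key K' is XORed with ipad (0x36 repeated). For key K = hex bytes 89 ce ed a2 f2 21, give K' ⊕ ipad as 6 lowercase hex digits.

Key hex bytes 89 ce ed a2 f2 21 is 6 bytes > B = 3, so hash it first: H(key) = 03 f9, then zero-pad to 3 bytes: K' = 03 f9 00.
XOR each byte with 0x36: 03⊕36=35, f9⊕36=cf, 00⊕36=36.

35cf36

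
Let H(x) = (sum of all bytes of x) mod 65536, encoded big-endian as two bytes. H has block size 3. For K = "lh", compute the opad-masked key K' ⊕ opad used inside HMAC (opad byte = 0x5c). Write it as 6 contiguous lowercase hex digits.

Key "lh" = 6c 68 is 2 bytes ≤ B = 3; zero-pad to 3 bytes: K' = 6c 68 00.
XOR each byte with 0x5c: 6c⊕5c=30, 68⊕5c=34, 00⊕5c=5c.

30345c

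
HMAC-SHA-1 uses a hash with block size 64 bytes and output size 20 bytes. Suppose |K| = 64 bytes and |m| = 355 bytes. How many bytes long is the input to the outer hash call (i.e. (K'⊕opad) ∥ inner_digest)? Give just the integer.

Key is 64 ≤ 64 bytes, zero-padded: |K'| = 64.
Outer input = (K'⊕opad) ∥ H(inner) → 64 + 20 = 84 bytes.

84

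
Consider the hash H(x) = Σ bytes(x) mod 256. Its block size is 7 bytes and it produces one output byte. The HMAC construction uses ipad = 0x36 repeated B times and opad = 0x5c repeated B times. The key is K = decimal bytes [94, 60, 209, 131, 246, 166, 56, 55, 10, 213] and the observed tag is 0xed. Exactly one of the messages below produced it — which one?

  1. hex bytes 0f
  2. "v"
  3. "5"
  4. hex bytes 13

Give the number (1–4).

1

Key decimal bytes [94, 60, 209, 131, 246, 166, 56, 55, 10, 213] = 5e 3c d1 83 f6 a6 38 37 0a d5 is 10 bytes > B = 7, so hash it first: H(key) = d8, then zero-pad to 7 bytes: K' = d8 00 00 00 00 00 00.
K' ⊕ ipad = ee 36 36 36 36 36 36; K' ⊕ opad = 84 5c 5c 5c 5c 5c 5c.
m1: inner = H(ee 36 36 36 36 36 36 0f) = 41; tag = H(84 5c 5c 5c 5c 5c 5c 41) = ed ← matches
m2: inner = H(ee 36 36 36 36 36 36 76) = a8; tag = H(84 5c 5c 5c 5c 5c 5c a8) = 54
m3: inner = H(ee 36 36 36 36 36 36 35) = 67; tag = H(84 5c 5c 5c 5c 5c 5c 67) = 13
m4: inner = H(ee 36 36 36 36 36 36 13) = 45; tag = H(84 5c 5c 5c 5c 5c 5c 45) = f1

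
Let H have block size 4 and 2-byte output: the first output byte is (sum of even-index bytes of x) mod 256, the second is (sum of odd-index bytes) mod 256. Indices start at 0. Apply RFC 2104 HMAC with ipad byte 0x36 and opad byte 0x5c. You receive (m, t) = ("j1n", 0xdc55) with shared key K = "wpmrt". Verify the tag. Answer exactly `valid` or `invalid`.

Key "wpmrt" = 77 70 6d 72 74 is 5 bytes > B = 4, so hash it first: H(key) = 58 e2, then zero-pad to 4 bytes: K' = 58 e2 00 00.
K' ⊕ ipad = 6e d4 36 36; K' ⊕ opad = 04 be 5c 5c.
Inner hash: even-index sum = 380 mod 256 = 124; odd-index sum = 315 mod 256 = 59 → 7c 3b.
Outer hash (recomputed tag): even-index sum = 220 mod 256 = 220; odd-index sum = 341 mod 256 = 85 → dc 55.
Recomputed tag = dc55; claimed = dc55 → match.

valid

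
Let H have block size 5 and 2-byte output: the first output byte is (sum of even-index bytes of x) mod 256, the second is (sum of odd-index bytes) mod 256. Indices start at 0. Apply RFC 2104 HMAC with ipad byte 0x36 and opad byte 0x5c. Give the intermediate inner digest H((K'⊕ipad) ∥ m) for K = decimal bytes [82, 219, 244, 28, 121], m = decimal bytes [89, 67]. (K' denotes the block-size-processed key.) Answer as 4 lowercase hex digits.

b870

Key decimal bytes [82, 219, 244, 28, 121] = 52 db f4 1c 79 is exactly B = 5 bytes: K' = 52 db f4 1c 79.
K' ⊕ ipad = 64 ed c2 2a 4f.
Inner input = 64 ed c2 2a 4f ∥ 59 43.
Inner hash: even-index sum = 440 mod 256 = 184; odd-index sum = 368 mod 256 = 112 → b8 70.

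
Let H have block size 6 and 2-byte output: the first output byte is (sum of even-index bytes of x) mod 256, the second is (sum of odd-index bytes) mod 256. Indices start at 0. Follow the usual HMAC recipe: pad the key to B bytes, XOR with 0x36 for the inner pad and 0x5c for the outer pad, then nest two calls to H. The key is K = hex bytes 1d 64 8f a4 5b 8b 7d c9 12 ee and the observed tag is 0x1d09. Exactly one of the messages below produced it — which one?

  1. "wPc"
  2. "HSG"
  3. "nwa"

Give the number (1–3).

2

Key hex bytes 1d 64 8f a4 5b 8b 7d c9 12 ee is 10 bytes > B = 6, so hash it first: H(key) = 96 4a, then zero-pad to 6 bytes: K' = 96 4a 00 00 00 00.
K' ⊕ ipad = a0 7c 36 36 36 36; K' ⊕ opad = ca 16 5c 5c 5c 5c.
m1: inner = H(a0 7c 36 36 36 36 77 50 63) = e6 38; tag = H(ca 16 5c 5c 5c 5c e6 38) = 6806
m2: inner = H(a0 7c 36 36 36 36 48 53 47) = 9b 3b; tag = H(ca 16 5c 5c 5c 5c 9b 3b) = 1d09 ← matches
m3: inner = H(a0 7c 36 36 36 36 6e 77 61) = db 5f; tag = H(ca 16 5c 5c 5c 5c db 5f) = 5d2d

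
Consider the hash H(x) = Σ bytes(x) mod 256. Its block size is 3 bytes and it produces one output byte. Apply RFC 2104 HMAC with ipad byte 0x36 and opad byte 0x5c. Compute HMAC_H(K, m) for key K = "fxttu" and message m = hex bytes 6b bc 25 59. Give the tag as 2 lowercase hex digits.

3d

Key "fxttu" = 66 78 74 74 75 is 5 bytes > B = 3, so hash it first: H(key) = 3b, then zero-pad to 3 bytes: K' = 3b 00 00.
K' ⊕ ipad = 0d 36 36.  K' ⊕ opad = 67 5c 5c.
Inner input = (K'⊕ipad) ∥ m = 0d 36 36 ∥ 6b bc 25 59.
Inner hash: sum = 13+54+54+107+188+37+89 = 542; mod 256 = 30 → 1e.
Outer input = (K'⊕opad) ∥ inner = 67 5c 5c ∥ 1e.
Outer hash (tag): sum = 103+92+92+30 = 317; mod 256 = 61 → 3d.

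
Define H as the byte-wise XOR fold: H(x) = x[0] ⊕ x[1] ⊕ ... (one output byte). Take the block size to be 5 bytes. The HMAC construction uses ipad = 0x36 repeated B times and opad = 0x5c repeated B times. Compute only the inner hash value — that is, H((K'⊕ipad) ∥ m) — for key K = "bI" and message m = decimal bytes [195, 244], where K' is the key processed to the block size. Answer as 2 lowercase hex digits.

2a

Key "bI" = 62 49 is 2 bytes ≤ B = 5; zero-pad to 5 bytes: K' = 62 49 00 00 00.
K' ⊕ ipad = 54 7f 36 36 36.
Inner input = 54 7f 36 36 36 ∥ c3 f4.
Inner hash: XOR 54⊕7f⊕36⊕36⊕36⊕c3⊕f4 = 2a.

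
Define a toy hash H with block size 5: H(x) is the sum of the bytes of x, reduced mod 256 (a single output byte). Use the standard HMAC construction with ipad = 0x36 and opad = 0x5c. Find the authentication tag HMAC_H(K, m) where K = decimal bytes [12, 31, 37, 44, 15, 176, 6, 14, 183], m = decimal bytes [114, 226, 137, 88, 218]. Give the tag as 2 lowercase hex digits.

Key decimal bytes [12, 31, 37, 44, 15, 176, 6, 14, 183] = 0c 1f 25 2c 0f b0 06 0e b7 is 9 bytes > B = 5, so hash it first: H(key) = 06, then zero-pad to 5 bytes: K' = 06 00 00 00 00.
K' ⊕ ipad = 30 36 36 36 36.  K' ⊕ opad = 5a 5c 5c 5c 5c.
Inner input = (K'⊕ipad) ∥ m = 30 36 36 36 36 ∥ 72 e2 89 58 da.
Inner hash: sum = 48+54+54+54+54+114+226+137+88+218 = 1047; mod 256 = 23 → 17.
Outer input = (K'⊕opad) ∥ inner = 5a 5c 5c 5c 5c ∥ 17.
Outer hash (tag): sum = 90+92+92+92+92+23 = 481; mod 256 = 225 → e1.

e1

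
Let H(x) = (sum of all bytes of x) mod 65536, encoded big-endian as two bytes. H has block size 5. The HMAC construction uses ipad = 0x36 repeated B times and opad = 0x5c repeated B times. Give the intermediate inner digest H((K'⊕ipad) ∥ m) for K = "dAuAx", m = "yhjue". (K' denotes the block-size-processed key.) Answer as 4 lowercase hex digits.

Key "dAuAx" = 64 41 75 41 78 is exactly B = 5 bytes: K' = 64 41 75 41 78.
K' ⊕ ipad = 52 77 43 77 4e.
Inner input = 52 77 43 77 4e ∥ 79 68 6a 75 65.
Inner hash: sum = 82+119+67+119+78+121+104+106+117+101 = 1014 → 03 f6.

03f6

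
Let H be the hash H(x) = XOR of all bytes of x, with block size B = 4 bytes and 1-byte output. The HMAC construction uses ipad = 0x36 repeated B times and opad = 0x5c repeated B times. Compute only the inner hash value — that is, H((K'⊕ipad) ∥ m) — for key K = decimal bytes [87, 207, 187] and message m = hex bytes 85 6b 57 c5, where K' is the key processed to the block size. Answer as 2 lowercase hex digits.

Key decimal bytes [87, 207, 187] = 57 cf bb is 3 bytes ≤ B = 4; zero-pad to 4 bytes: K' = 57 cf bb 00.
K' ⊕ ipad = 61 f9 8d 36.
Inner input = 61 f9 8d 36 ∥ 85 6b 57 c5.
Inner hash: XOR 61⊕f9⊕8d⊕36⊕85⊕6b⊕57⊕c5 = 5f.

5f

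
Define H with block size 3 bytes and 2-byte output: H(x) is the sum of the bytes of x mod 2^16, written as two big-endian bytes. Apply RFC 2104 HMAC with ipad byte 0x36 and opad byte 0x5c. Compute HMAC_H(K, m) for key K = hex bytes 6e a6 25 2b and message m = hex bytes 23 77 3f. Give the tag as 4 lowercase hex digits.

Key hex bytes 6e a6 25 2b is 4 bytes > B = 3, so hash it first: H(key) = 01 64, then zero-pad to 3 bytes: K' = 01 64 00.
K' ⊕ ipad = 37 52 36.  K' ⊕ opad = 5d 38 5c.
Inner input = (K'⊕ipad) ∥ m = 37 52 36 ∥ 23 77 3f.
Inner hash: sum = 55+82+54+35+119+63 = 408 → 01 98.
Outer input = (K'⊕opad) ∥ inner = 5d 38 5c ∥ 01 98.
Outer hash (tag): sum = 93+56+92+1+152 = 394 → 01 8a.

018a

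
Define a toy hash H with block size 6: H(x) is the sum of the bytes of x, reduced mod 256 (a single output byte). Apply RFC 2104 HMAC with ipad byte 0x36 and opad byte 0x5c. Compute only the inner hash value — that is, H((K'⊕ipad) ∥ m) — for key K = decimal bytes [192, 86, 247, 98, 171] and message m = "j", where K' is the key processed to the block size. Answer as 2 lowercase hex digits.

Key decimal bytes [192, 86, 247, 98, 171] = c0 56 f7 62 ab is 5 bytes ≤ B = 6; zero-pad to 6 bytes: K' = c0 56 f7 62 ab 00.
K' ⊕ ipad = f6 60 c1 54 9d 36.
Inner input = f6 60 c1 54 9d 36 ∥ 6a.
Inner hash: sum = 246+96+193+84+157+54+106 = 936; mod 256 = 168 → a8.

a8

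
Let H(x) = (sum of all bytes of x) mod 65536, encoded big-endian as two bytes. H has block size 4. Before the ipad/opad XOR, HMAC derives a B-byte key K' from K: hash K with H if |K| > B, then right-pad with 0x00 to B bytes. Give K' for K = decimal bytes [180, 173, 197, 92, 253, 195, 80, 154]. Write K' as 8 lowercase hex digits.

052c0000

|K| = 8 > B = 4, so first hash the key.
H(K): sum = 180+173+197+92+253+195+80+154 = 1324 → 05 2c.
Zero-pad H(K) = 05 2c to 4 bytes: K' = 05 2c 00 00.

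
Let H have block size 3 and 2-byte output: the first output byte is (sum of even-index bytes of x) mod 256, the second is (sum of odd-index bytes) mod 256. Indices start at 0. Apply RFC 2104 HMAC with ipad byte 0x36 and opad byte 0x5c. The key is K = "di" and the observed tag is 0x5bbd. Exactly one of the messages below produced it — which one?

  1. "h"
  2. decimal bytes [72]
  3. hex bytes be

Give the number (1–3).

1

Key "di" = 64 69 is 2 bytes ≤ B = 3; zero-pad to 3 bytes: K' = 64 69 00.
K' ⊕ ipad = 52 5f 36; K' ⊕ opad = 38 35 5c.
m1: inner = H(52 5f 36 68) = 88 c7; tag = H(38 35 5c 88 c7) = 5bbd ← matches
m2: inner = H(52 5f 36 48) = 88 a7; tag = H(38 35 5c 88 a7) = 3bbd
m3: inner = H(52 5f 36 be) = 88 1d; tag = H(38 35 5c 88 1d) = b1bd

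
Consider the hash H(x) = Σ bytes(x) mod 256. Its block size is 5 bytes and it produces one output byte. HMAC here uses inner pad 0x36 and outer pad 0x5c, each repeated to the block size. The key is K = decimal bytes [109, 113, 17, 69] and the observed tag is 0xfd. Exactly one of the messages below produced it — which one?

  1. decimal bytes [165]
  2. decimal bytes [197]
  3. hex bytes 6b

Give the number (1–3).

Key decimal bytes [109, 113, 17, 69] = 6d 71 11 45 is 4 bytes ≤ B = 5; zero-pad to 5 bytes: K' = 6d 71 11 45 00.
K' ⊕ ipad = 5b 47 27 73 36; K' ⊕ opad = 31 2d 4d 19 5c.
m1: inner = H(5b 47 27 73 36 a5) = 17; tag = H(31 2d 4d 19 5c 17) = 37
m2: inner = H(5b 47 27 73 36 c5) = 37; tag = H(31 2d 4d 19 5c 37) = 57
m3: inner = H(5b 47 27 73 36 6b) = dd; tag = H(31 2d 4d 19 5c dd) = fd ← matches

3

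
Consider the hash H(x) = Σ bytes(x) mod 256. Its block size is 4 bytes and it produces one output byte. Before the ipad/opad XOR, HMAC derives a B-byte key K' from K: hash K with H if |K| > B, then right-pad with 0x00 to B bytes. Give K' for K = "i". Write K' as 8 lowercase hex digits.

Key "i" = 69 is 1 byte ≤ B = 4; zero-pad to 4 bytes: K' = 69 00 00 00.

69000000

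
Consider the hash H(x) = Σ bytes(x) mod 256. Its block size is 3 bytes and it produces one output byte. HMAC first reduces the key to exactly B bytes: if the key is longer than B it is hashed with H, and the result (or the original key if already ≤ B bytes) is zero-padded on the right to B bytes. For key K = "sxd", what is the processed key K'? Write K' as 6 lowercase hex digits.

737864

Key "sxd" = 73 78 64 is exactly B = 3 bytes: K' = 73 78 64.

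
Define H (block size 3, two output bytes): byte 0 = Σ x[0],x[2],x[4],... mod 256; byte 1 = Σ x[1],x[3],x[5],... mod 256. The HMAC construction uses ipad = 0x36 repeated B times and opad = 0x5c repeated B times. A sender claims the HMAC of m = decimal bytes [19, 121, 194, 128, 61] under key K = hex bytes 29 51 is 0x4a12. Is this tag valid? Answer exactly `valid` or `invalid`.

invalid

Key hex bytes 29 51 is 2 bytes ≤ B = 3; zero-pad to 3 bytes: K' = 29 51 00.
K' ⊕ ipad = 1f 67 36; K' ⊕ opad = 75 0d 5c.
Inner hash: even-index sum = 334 mod 256 = 78; odd-index sum = 377 mod 256 = 121 → 4e 79.
Outer hash (recomputed tag): even-index sum = 330 mod 256 = 74; odd-index sum = 91 mod 256 = 91 → 4a 5b.
Recomputed tag = 4a5b; claimed = 4a12 → mismatch.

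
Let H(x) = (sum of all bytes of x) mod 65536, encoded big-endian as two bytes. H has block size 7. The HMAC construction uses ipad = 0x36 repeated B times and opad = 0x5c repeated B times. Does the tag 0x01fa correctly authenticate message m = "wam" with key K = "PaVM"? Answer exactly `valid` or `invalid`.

Key "PaVM" = 50 61 56 4d is 4 bytes ≤ B = 7; zero-pad to 7 bytes: K' = 50 61 56 4d 00 00 00.
K' ⊕ ipad = 66 57 60 7b 36 36 36; K' ⊕ opad = 0c 3d 0a 11 5c 5c 5c.
Inner hash: sum = 102+87+96+123+54+54+54+119+97+109 = 895 → 03 7f.
Outer hash (recomputed tag): sum = 12+61+10+17+92+92+92+3+127 = 506 → 01 fa.
Recomputed tag = 01fa; claimed = 01fa → match.

valid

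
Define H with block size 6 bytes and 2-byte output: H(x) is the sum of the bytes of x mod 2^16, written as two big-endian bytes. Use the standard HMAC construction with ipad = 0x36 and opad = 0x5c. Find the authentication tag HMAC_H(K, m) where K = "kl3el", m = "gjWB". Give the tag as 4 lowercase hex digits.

Key "kl3el" = 6b 6c 33 65 6c is 5 bytes ≤ B = 6; zero-pad to 6 bytes: K' = 6b 6c 33 65 6c 00.
K' ⊕ ipad = 5d 5a 05 53 5a 36.  K' ⊕ opad = 37 30 6f 39 30 5c.
Inner input = (K'⊕ipad) ∥ m = 5d 5a 05 53 5a 36 ∥ 67 6a 57 42.
Inner hash: sum = 93+90+5+83+90+54+103+106+87+66 = 777 → 03 09.
Outer input = (K'⊕opad) ∥ inner = 37 30 6f 39 30 5c ∥ 03 09.
Outer hash (tag): sum = 55+48+111+57+48+92+3+9 = 423 → 01 a7.

01a7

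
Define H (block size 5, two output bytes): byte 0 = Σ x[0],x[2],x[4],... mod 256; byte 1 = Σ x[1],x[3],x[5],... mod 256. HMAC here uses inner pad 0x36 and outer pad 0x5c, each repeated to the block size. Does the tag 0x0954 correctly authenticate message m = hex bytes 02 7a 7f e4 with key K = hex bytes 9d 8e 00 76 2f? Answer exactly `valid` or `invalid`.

Key hex bytes 9d 8e 00 76 2f is exactly B = 5 bytes: K' = 9d 8e 00 76 2f.
K' ⊕ ipad = ab b8 36 40 19; K' ⊕ opad = c1 d2 5c 2a 73.
Inner hash: even-index sum = 600 mod 256 = 88; odd-index sum = 377 mod 256 = 121 → 58 79.
Outer hash (recomputed tag): even-index sum = 521 mod 256 = 9; odd-index sum = 340 mod 256 = 84 → 09 54.
Recomputed tag = 0954; claimed = 0954 → match.

valid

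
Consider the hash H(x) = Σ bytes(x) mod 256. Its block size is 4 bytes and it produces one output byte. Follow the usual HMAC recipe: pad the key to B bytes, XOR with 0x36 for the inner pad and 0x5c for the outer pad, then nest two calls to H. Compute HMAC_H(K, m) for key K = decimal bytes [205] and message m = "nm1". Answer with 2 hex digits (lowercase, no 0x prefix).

Key decimal bytes [205] = cd is 1 byte ≤ B = 4; zero-pad to 4 bytes: K' = cd 00 00 00.
K' ⊕ ipad = fb 36 36 36.  K' ⊕ opad = 91 5c 5c 5c.
Inner input = (K'⊕ipad) ∥ m = fb 36 36 36 ∥ 6e 6d 31.
Inner hash: sum = 251+54+54+54+110+109+49 = 681; mod 256 = 169 → a9.
Outer input = (K'⊕opad) ∥ inner = 91 5c 5c 5c ∥ a9.
Outer hash (tag): sum = 145+92+92+92+169 = 590; mod 256 = 78 → 4e.

4e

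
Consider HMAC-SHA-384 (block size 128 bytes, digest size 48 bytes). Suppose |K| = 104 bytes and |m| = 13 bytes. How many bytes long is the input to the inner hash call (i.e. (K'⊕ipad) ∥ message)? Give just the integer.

141

Key is 104 ≤ 128 bytes, zero-padded: |K'| = 128.
Inner input = (K'⊕ipad) ∥ m → 128 + 13 = 141 bytes.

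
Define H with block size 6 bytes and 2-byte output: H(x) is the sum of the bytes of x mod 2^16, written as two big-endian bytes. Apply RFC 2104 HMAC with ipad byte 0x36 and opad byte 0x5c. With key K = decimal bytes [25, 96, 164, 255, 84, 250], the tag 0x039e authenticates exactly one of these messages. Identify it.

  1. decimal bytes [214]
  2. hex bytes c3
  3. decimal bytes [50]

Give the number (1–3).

Key decimal bytes [25, 96, 164, 255, 84, 250] = 19 60 a4 ff 54 fa is exactly B = 6 bytes: K' = 19 60 a4 ff 54 fa.
K' ⊕ ipad = 2f 56 92 c9 62 cc; K' ⊕ opad = 45 3c f8 a3 08 a6.
m1: inner = H(2f 56 92 c9 62 cc d6) = 03 e4; tag = H(45 3c f8 a3 08 a6 03 e4) = 03b1
m2: inner = H(2f 56 92 c9 62 cc c3) = 03 d1; tag = H(45 3c f8 a3 08 a6 03 d1) = 039e ← matches
m3: inner = H(2f 56 92 c9 62 cc 32) = 03 40; tag = H(45 3c f8 a3 08 a6 03 40) = 030d

2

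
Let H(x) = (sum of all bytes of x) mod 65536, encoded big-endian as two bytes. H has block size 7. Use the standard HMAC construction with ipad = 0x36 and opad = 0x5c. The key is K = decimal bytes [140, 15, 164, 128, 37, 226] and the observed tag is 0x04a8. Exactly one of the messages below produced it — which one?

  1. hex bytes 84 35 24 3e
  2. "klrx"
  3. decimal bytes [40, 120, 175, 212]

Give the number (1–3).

Key decimal bytes [140, 15, 164, 128, 37, 226] = 8c 0f a4 80 25 e2 is 6 bytes ≤ B = 7; zero-pad to 7 bytes: K' = 8c 0f a4 80 25 e2 00.
K' ⊕ ipad = ba 39 92 b6 13 d4 36; K' ⊕ opad = d0 53 f8 dc 79 be 5c.
m1: inner = H(ba 39 92 b6 13 d4 36 84 35 24 3e) = 04 73; tag = H(d0 53 f8 dc 79 be 5c 04 73) = 0501
m2: inner = H(ba 39 92 b6 13 d4 36 6b 6c 72 78) = 05 19; tag = H(d0 53 f8 dc 79 be 5c 05 19) = 04a8 ← matches
m3: inner = H(ba 39 92 b6 13 d4 36 28 78 af d4) = 05 7b; tag = H(d0 53 f8 dc 79 be 5c 05 7b) = 050a

2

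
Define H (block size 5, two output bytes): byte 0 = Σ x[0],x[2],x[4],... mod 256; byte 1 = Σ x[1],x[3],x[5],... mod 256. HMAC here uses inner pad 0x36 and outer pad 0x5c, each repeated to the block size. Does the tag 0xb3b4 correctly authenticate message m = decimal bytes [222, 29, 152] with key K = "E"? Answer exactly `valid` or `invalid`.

Key "E" = 45 is 1 byte ≤ B = 5; zero-pad to 5 bytes: K' = 45 00 00 00 00.
K' ⊕ ipad = 73 36 36 36 36; K' ⊕ opad = 19 5c 5c 5c 5c.
Inner hash: even-index sum = 252 mod 256 = 252; odd-index sum = 482 mod 256 = 226 → fc e2.
Outer hash (recomputed tag): even-index sum = 435 mod 256 = 179; odd-index sum = 436 mod 256 = 180 → b3 b4.
Recomputed tag = b3b4; claimed = b3b4 → match.

valid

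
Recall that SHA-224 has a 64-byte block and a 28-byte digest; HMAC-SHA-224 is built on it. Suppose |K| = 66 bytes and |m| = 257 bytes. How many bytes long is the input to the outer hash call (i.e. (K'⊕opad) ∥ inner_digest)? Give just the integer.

Key is 66 > 64 bytes, so it is hashed to 28 bytes then zero-padded to 64: |K'| = 64.
Outer input = (K'⊕opad) ∥ H(inner) → 64 + 28 = 92 bytes.

92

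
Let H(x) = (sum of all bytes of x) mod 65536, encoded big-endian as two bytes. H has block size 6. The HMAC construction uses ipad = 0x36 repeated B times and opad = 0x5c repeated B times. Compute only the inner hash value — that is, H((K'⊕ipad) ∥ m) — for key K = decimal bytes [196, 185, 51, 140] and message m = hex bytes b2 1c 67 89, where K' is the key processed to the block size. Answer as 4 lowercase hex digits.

Key decimal bytes [196, 185, 51, 140] = c4 b9 33 8c is 4 bytes ≤ B = 6; zero-pad to 6 bytes: K' = c4 b9 33 8c 00 00.
K' ⊕ ipad = f2 8f 05 ba 36 36.
Inner input = f2 8f 05 ba 36 36 ∥ b2 1c 67 89.
Inner hash: sum = 242+143+5+186+54+54+178+28+103+137 = 1130 → 04 6a.

046a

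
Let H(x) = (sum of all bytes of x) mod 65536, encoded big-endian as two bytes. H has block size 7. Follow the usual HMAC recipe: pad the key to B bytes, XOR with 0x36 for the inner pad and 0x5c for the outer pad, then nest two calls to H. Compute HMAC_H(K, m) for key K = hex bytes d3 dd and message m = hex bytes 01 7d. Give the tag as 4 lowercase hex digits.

Key hex bytes d3 dd is 2 bytes ≤ B = 7; zero-pad to 7 bytes: K' = d3 dd 00 00 00 00 00.
K' ⊕ ipad = e5 eb 36 36 36 36 36.  K' ⊕ opad = 8f 81 5c 5c 5c 5c 5c.
Inner input = (K'⊕ipad) ∥ m = e5 eb 36 36 36 36 36 ∥ 01 7d.
Inner hash: sum = 229+235+54+54+54+54+54+1+125 = 860 → 03 5c.
Outer input = (K'⊕opad) ∥ inner = 8f 81 5c 5c 5c 5c 5c ∥ 03 5c.
Outer hash (tag): sum = 143+129+92+92+92+92+92+3+92 = 827 → 03 3b.

033b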